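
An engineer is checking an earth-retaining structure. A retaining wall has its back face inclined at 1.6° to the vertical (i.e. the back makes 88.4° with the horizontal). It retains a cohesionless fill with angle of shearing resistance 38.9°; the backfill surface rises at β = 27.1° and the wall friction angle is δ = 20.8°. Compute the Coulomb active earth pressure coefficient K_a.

K_a = sin²(α+φ) / [sin²α · sin(α−δ) · (1 + √{sin(φ+δ)sin(φ−β) / (sin(α−δ)sin(α+β))})²].
With α = 88.4°, φ = 38.9°, δ = 20.8°, β = 27.1°: K_a = 0.3213.

0.321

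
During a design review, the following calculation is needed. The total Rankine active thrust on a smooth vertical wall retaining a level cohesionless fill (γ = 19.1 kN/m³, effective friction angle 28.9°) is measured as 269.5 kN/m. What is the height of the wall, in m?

9.00 m

K_a = 0.3484. P_a = ½ K_a γ H² ⇒ H = √(2P_a/(K_a γ)).
H = √(2×269.5/(0.3484×19.1)) = 9.000 m.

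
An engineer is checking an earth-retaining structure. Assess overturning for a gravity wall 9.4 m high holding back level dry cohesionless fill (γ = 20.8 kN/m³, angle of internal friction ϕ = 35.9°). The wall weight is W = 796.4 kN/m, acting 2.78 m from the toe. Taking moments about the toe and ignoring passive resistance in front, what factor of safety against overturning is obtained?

2.95

K_a = tan²(45° − 35.9°/2) = 0.2607.
P_a = ½K_aγH² = 0.5×0.2607×20.8×9.4² = 239.6 kN/m, acting at H/3 = 3.133 m above the base.
Overturning moment M_o = P_a × H/3 = 239.6 × 3.133 = 750.8.
Resisting moment M_r = W × 2.78 = 796.4 × 2.78 = 2214.
FS_overturning = M_r/M_o = 2214/750.8 = 2.949.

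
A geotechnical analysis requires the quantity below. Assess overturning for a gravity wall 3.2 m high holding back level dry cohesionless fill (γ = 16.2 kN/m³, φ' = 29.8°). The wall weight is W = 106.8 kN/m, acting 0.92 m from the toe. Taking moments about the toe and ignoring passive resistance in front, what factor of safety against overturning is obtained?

3.30

K_a = tan²(45° − 29.8°/2) = 0.3360.
P_a = ½K_aγH² = 0.5×0.3360×16.2×3.2² = 27.87 kN/m, acting at H/3 = 1.067 m above the base.
Overturning moment M_o = P_a × H/3 = 27.87 × 1.067 = 29.73.
Resisting moment M_r = W × 0.92 = 106.8 × 0.92 = 98.26.
FS_overturning = M_r/M_o = 98.26/29.73 = 3.305.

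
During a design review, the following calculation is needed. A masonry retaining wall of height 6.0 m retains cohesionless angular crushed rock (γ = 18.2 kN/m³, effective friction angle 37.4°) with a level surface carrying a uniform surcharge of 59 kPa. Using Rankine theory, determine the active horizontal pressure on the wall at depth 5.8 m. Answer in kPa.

40.2 kPa

K_a = (1 − sin φ)/(1 + sin φ) = 0.2443.
σ_v = γz + q = 18.2 × 5.8 + 59 = 164.6 kPa.
σ_h = K_a σ_v = 0.2443 × 164.6 = 40.20 kPa.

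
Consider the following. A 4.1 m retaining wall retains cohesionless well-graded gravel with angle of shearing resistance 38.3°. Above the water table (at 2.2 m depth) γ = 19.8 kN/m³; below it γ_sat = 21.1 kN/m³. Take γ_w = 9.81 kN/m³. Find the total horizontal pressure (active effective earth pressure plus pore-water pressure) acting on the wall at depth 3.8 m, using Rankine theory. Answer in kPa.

K_a = (1 − sin φ)/(1 + sin φ) = 0.2347.
γ' = 21.1 − 9.81 = 11.29 kN/m³.
Effective vertical stress at 3.8 m: σ'_v = 19.8×2.2 + 11.29×1.60 = 61.62 kPa.
σ'_h = K_a σ'_v = 0.2347 × 61.62 = 14.47 kPa; u = γ_w × 1.60 = 15.70 kPa.
Total σ_h = 14.47 + 15.70 = 30.16 kPa.

30.2 kPa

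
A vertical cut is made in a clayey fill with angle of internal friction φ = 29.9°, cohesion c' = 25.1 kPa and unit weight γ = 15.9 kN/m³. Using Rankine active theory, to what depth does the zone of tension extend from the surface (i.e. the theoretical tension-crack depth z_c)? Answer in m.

K_a = tan²(45° − 29.9°/2) = 0.3347; √K_a = 0.5785.
The active pressure is zero where K_a γ z = 2c√K_a, so z_c = 2c/(γ√K_a) = 2×25.1/(15.9×0.5785) = 5.457 m.

5.46 m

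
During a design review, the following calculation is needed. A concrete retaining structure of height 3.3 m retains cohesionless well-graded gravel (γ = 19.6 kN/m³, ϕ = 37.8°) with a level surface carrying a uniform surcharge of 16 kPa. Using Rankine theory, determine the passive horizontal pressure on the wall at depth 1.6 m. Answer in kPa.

197 kPa

K_p = (1 + sin φ)/(1 − sin φ) = 4.167.
σ_v = γz + q = 19.6 × 1.6 + 16 = 47.36 kPa.
σ_h = K_p σ_v = 4.167 × 47.36 = 197.3 kPa.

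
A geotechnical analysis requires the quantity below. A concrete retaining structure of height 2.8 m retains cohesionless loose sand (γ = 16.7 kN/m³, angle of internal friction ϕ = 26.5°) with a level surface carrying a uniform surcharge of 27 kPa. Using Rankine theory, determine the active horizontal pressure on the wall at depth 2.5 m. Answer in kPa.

K_a = (1 − sin φ)/(1 + sin φ) = 0.3829.
σ_v = γz + q = 16.7 × 2.5 + 27 = 68.75 kPa.
σ_h = K_a σ_v = 0.3829 × 68.75 = 26.33 kPa.

26.3 kPa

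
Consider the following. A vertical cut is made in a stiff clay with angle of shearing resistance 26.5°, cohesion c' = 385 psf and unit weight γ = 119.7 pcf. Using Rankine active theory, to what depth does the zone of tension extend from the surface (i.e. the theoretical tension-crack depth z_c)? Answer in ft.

K_a = tan²(45° − 26.5°/2) = 0.3829; √K_a = 0.6188.
The active pressure is zero where K_a γ z = 2c√K_a, so z_c = 2c/(γ√K_a) = 2×385/(119.7×0.6188) = 10.40 ft.

10.4 ft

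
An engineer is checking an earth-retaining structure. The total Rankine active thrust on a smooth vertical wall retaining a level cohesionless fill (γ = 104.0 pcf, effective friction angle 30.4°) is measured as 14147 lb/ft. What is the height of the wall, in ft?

K_a = 0.3280. P_a = ½ K_a γ H² ⇒ H = √(2P_a/(K_a γ)).
H = √(2×14147/(0.3280×104.0)) = 28.80 ft.

28.8 ft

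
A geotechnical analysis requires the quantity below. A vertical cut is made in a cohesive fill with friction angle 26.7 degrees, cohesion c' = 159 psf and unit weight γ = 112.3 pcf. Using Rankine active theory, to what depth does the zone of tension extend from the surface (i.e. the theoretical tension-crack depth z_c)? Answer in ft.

K_a = tan²(45° − 26.7°/2) = 0.3800; √K_a = 0.6164.
The active pressure is zero where K_a γ z = 2c√K_a, so z_c = 2c/(γ√K_a) = 2×159/(112.3×0.6164) = 4.594 ft.

4.59 ft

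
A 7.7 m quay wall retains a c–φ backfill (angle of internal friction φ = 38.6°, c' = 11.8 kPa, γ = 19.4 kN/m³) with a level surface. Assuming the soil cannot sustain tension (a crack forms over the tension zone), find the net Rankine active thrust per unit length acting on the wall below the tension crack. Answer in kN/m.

K_a = 0.2316; √K_a = 0.4813.
Tension-crack depth z_c = 2c/(γ√K_a) = 2×11.8/(19.4×0.4813) = 2.528 m.
σ_a at base = K_a γ H − 2c√K_a = 0.2316×19.4×7.7 − 2×11.8×0.4813 = 23.24 kPa.
P_a = ½ × 23.24 × (H − z_c) = 0.5×23.24×5.172 = 60.11 kN/m.

60.1 kN/m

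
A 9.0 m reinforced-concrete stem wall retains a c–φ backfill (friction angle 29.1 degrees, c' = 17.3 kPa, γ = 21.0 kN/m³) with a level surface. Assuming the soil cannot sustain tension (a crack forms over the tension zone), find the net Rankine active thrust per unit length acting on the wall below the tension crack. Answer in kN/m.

139 kN/m

K_a = 0.3456; √K_a = 0.5879.
Tension-crack depth z_c = 2c/(γ√K_a) = 2×17.3/(21.0×0.5879) = 2.803 m.
σ_a at base = K_a γ H − 2c√K_a = 0.3456×21.0×9.0 − 2×17.3×0.5879 = 44.98 kPa.
P_a = ½ × 44.98 × (H − z_c) = 0.5×44.98×6.197 = 139.4 kN/m.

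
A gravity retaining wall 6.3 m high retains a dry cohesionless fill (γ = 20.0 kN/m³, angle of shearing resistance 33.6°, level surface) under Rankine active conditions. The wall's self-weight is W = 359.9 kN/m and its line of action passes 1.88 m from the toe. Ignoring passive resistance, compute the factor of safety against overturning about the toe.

K_a = tan²(45° − 33.6°/2) = 0.2875.
P_a = ½K_aγH² = 0.5×0.2875×20.0×6.3² = 114.1 kN/m, acting at H/3 = 2.100 m above the base.
Overturning moment M_o = P_a × H/3 = 114.1 × 2.100 = 239.6.
Resisting moment M_r = W × 1.88 = 359.9 × 1.88 = 676.6.
FS_overturning = M_r/M_o = 676.6/239.6 = 2.824.

2.82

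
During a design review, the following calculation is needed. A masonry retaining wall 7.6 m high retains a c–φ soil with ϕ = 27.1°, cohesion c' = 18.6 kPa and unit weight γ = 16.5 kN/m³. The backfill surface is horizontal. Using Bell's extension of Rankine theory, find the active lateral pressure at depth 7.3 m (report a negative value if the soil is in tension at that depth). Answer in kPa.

22.3 kPa

K_a = (1 − sin φ)/(1 + sin φ) = 0.3741.
σ_a = K_a γ z − 2c√K_a = 0.3741×16.5×7.3 − 2×18.6×0.6116 = 22.30 kPa.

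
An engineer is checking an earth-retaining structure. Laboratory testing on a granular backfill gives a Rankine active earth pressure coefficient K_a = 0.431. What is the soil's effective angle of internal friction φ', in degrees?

23.4°

K_a = tan²(45° − φ/2) ⇒ 45° − φ/2 = arctan(√0.431) = 33.29°.
φ = 2(45° − 33.29°) = 23.43°.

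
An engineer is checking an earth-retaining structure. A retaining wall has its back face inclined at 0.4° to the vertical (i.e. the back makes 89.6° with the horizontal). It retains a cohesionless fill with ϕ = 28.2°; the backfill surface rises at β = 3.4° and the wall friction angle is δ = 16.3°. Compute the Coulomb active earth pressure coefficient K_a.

K_a = sin²(α+φ) / [sin²α · sin(α−δ) · (1 + √{sin(φ+δ)sin(φ−β) / (sin(α−δ)sin(α+β))})²].
With α = 89.6°, φ = 28.2°, δ = 16.3°, β = 3.4°: K_a = 0.3381.

0.338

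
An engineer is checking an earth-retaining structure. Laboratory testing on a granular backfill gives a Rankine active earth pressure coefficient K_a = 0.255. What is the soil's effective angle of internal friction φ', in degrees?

36.4°

K_a = tan²(45° − φ/2) ⇒ 45° − φ/2 = arctan(√0.255) = 26.79°.
φ = 2(45° − 26.79°) = 36.41°.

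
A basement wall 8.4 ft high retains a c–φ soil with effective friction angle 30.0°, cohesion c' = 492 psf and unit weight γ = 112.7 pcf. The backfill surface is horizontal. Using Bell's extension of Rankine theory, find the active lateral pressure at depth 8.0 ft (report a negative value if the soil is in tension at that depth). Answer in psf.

K_a = (1 − sin φ)/(1 + sin φ) = 0.3333.
σ_a = K_a γ z − 2c√K_a = 0.3333×112.7×8.0 − 2×492×0.5774 = -267.6 psf.

-268 psf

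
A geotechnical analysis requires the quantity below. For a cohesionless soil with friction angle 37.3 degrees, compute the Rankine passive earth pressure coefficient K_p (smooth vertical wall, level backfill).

K_p = (1 + sin φ)/(1 − sin φ) = tan²(45° + 37.3°/2) = 4.076.

4.08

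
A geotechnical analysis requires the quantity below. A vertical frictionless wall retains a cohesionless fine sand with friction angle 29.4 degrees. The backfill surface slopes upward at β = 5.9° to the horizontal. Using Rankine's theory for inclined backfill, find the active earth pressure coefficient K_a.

K_a = cos β · (cos β − √(cos²β − cos²φ)) / (cos β + √(cos²β − cos²φ)).
cos β = 0.9947, cos φ = 0.8712, √(cos²β − cos²φ) = 0.4800.
K_a = 0.9947 × (0.9947 − 0.4800)/(0.9947 + 0.4800) = 0.3472.

0.347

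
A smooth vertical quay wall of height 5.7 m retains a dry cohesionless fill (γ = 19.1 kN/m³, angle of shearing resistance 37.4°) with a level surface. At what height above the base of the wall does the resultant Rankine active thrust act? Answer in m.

1.90 m

K_a = 0.2443.
The pressure distribution is triangular, so the resultant acts at H/3 above the base = 5.7/3 = 1.900 m.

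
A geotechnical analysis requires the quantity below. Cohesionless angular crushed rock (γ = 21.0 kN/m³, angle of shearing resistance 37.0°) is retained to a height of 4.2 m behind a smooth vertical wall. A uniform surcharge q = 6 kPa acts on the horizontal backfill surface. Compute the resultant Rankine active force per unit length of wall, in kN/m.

K_a = tan²(45° − φ/2) = 0.2486.
Soil triangle: ½ K_a γ H² = 0.5×0.2486×21.0×4.2² = 46.04 kN/m.
Surcharge rectangle: K_a q H = 0.2486×6×4.2 = 6.264 kN/m.
Total = 46.04 + 6.264 = 52.31 kN/m.

52.3 kN/m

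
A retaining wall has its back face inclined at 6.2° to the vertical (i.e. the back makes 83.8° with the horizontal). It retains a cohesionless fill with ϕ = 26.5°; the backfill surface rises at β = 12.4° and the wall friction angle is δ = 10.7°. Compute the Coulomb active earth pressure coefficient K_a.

K_a = sin²(α+φ) / [sin²α · sin(α−δ) · (1 + √{sin(φ+δ)sin(φ−β) / (sin(α−δ)sin(α+β))})²].
With α = 83.8°, φ = 26.5°, δ = 10.7°, β = 12.4°: K_a = 0.4790.

0.479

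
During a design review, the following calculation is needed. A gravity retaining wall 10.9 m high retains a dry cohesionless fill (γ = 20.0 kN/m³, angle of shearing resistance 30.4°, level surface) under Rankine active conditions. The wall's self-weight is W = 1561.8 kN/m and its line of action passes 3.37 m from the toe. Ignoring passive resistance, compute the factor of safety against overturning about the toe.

K_a = tan²(45° − 30.4°/2) = 0.3280.
P_a = ½K_aγH² = 0.5×0.3280×20.0×10.9² = 389.7 kN/m, acting at H/3 = 3.633 m above the base.
Overturning moment M_o = P_a × H/3 = 389.7 × 3.633 = 1416.
Resisting moment M_r = W × 3.37 = 1561.8 × 3.37 = 5263.
FS_overturning = M_r/M_o = 5263/1416 = 3.717.

3.72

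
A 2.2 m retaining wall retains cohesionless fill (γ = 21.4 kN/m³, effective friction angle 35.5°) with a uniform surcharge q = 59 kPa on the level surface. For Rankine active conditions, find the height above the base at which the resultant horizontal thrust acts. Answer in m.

K_a = 0.2653.
Triangular part P₁ = ½K_aγH² = 13.74 at H/3 = 0.7333 m; rectangular part P₂ = K_a q H = 34.43 at H/2 = 1.100 m.
ȳ = (P₁·0.7333 + P₂·1.100)/(P₁+P₂) = 0.9954 m.

0.995 m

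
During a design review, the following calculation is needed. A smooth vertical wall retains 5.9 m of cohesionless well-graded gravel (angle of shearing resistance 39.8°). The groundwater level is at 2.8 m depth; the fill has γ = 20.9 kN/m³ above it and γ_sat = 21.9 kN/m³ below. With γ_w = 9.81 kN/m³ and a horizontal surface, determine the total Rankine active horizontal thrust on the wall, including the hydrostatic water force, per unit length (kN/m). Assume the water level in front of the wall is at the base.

118 kN/m

K_a = tan²(45° − φ/2) = 0.2194.
γ' = 21.9 − 9.81 = 12.09 kN/m³. Depth below WT = 3.1 m.
σ'_h at WT = K_a γ d_w = 12.84 kPa; at base = 12.84 + K_a γ' × 3.1 = 21.07 kPa.
P₁ (0–2.8 m) = ½×12.84×2.8 = 17.98. P₂ (2.8–5.9 m) = ½(12.84+21.07)×3.1 = 52.55.
P_w = ½ γ_w h₂² = 0.5×9.81×3.1² = 47.14. Total = 17.98+52.55+47.14 = 117.7 kN/m.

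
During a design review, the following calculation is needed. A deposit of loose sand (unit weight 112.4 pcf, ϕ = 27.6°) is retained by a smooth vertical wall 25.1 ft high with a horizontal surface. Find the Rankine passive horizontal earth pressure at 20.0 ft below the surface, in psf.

6130 psf

K_p = (1 + sin φ)/(1 − sin φ) = 2.726.
σ_h = K_p γ z = 2.726 × 112.4 × 20.0 = 6129 psf.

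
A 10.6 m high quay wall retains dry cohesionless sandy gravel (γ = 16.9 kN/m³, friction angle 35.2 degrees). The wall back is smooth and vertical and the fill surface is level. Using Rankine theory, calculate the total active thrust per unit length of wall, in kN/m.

255 kN/m

K_a = tan²(45° − φ/2) = 0.2687.
P_a = ½ K_a γ H² = 0.5 × 0.2687 × 16.9 × 10.6² = 255.1 kN/m.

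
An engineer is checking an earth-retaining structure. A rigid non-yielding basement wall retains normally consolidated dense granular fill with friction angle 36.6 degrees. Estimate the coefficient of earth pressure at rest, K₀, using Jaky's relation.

0.404

K₀ = 1 − sin φ' = 1 − sin 36.6° = 0.4038.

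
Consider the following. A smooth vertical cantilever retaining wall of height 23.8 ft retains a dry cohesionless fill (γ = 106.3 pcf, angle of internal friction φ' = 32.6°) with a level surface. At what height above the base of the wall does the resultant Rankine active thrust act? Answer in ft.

K_a = 0.2997.
The pressure distribution is triangular, so the resultant acts at H/3 above the base = 23.8/3 = 7.933 ft.

7.93 ft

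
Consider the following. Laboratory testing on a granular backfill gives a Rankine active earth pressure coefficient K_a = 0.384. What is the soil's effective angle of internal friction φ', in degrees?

K_a = tan²(45° − φ/2) ⇒ 45° − φ/2 = arctan(√0.384) = 31.79°.
φ = 2(45° − 31.79°) = 26.43°.

26.4°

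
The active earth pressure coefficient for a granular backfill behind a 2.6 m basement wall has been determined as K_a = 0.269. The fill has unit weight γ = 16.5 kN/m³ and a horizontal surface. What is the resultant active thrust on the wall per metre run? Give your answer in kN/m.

P = ½ K_a γ H² = 0.5 × 0.269 × 16.5 × 2.6² = 15.00 kN/m.

15.0 kN/m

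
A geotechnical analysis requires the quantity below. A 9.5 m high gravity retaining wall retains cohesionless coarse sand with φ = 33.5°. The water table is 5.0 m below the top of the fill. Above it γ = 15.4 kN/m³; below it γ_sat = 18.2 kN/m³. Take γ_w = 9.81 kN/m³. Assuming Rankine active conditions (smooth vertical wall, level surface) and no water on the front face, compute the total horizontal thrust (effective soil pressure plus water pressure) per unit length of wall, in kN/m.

K_a = tan²(45° − φ/2) = 0.2887.
γ' = 18.2 − 9.81 = 8.390 kN/m³. Depth below WT = 4.5 m.
σ'_h at WT = K_a γ d_w = 22.23 kPa; at base = 22.23 + K_a γ' × 4.5 = 33.13 kPa.
P₁ (0–5.0 m) = ½×22.23×5.0 = 55.58. P₂ (5.0–9.5 m) = ½(22.23+33.13)×4.5 = 124.6.
P_w = ½ γ_w h₂² = 0.5×9.81×4.5² = 99.33. Total = 55.58+124.6+99.33 = 279.5 kN/m.

279 kN/m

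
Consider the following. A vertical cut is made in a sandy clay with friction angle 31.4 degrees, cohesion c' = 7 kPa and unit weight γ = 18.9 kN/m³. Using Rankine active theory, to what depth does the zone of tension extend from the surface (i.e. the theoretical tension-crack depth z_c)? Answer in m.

K_a = tan²(45° − 31.4°/2) = 0.3149; √K_a = 0.5612.
The active pressure is zero where K_a γ z = 2c√K_a, so z_c = 2c/(γ√K_a) = 2×7/(18.9×0.5612) = 1.320 m.

1.32 m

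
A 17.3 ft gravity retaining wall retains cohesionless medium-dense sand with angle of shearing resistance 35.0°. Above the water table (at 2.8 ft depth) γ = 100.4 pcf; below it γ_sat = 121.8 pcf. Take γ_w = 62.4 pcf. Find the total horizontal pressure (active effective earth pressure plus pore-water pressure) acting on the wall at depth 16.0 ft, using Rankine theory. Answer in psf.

K_a = (1 − sin φ)/(1 + sin φ) = 0.2710.
γ' = 121.8 − 62.4 = 59.40 pcf.
Effective vertical stress at 16.0 ft: σ'_v = 100.4×2.8 + 59.40×13.2 = 1065 psf.
σ'_h = K_a σ'_v = 0.2710 × 1065 = 288.7 psf; u = γ_w × 13.2 = 823.7 psf.
Total σ_h = 288.7 + 823.7 = 1112 psf.

1110 psf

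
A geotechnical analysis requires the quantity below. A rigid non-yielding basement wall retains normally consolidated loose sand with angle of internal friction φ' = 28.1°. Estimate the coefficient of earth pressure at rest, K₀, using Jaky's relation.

0.529

K₀ = 1 − sin φ' = 1 − sin 28.1° = 0.5290.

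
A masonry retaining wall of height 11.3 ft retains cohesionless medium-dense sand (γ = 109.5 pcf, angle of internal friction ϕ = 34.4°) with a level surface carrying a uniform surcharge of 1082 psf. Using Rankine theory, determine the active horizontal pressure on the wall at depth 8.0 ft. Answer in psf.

544 psf

K_a = (1 − sin φ)/(1 + sin φ) = 0.2780.
σ_v = γz + q = 109.5 × 8.0 + 1082 = 1958 psf.
σ_h = K_a σ_v = 0.2780 × 1958 = 544.3 psf.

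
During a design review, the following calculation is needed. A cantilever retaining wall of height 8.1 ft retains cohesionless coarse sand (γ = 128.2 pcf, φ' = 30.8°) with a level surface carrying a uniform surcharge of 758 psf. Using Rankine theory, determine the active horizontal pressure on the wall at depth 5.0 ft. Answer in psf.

K_a = (1 − sin φ)/(1 + sin φ) = 0.3227.
σ_v = γz + q = 128.2 × 5.0 + 758 = 1399 psf.
σ_h = K_a σ_v = 0.3227 × 1399 = 451.5 psf.

451 psf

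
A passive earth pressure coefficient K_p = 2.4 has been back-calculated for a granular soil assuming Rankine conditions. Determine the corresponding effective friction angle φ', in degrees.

24.3°

K_p = (1+sin φ)/(1−sin φ) ⇒ sin φ = (K_p − 1)/(K_p + 1) = 0.4118.
φ = arcsin(0.4118) = 24.32°.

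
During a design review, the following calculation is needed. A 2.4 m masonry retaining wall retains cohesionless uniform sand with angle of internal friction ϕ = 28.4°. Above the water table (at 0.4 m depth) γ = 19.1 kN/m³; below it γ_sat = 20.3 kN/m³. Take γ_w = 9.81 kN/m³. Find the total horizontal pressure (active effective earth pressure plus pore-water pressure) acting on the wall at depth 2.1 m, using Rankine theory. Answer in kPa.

K_a = (1 − sin φ)/(1 + sin φ) = 0.3554.
γ' = 20.3 − 9.81 = 10.49 kN/m³.
Effective vertical stress at 2.1 m: σ'_v = 19.1×0.4 + 10.49×1.70 = 25.47 kPa.
σ'_h = K_a σ'_v = 0.3554 × 25.47 = 9.052 kPa; u = γ_w × 1.70 = 16.68 kPa.
Total σ_h = 9.052 + 16.68 = 25.73 kPa.

25.7 kPa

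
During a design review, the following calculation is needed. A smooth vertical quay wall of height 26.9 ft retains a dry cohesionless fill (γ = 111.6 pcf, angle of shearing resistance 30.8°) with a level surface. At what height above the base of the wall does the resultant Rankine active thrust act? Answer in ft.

K_a = 0.3227.
The pressure distribution is triangular, so the resultant acts at H/3 above the base = 26.9/3 = 8.967 ft.

8.97 ft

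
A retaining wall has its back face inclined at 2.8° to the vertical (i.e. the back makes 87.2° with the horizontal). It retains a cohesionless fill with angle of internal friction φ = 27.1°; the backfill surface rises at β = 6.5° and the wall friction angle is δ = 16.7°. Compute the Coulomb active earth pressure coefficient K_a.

K_a = sin²(α+φ) / [sin²α · sin(α−δ) · (1 + √{sin(φ+δ)sin(φ−β) / (sin(α−δ)sin(α+β))})²].
With α = 87.2°, φ = 27.1°, δ = 16.7°, β = 6.5°: K_a = 0.3880.

0.388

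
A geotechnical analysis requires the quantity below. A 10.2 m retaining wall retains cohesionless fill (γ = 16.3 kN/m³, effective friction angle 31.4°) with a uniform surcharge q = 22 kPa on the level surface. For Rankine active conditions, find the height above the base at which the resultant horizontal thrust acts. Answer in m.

K_a = 0.3149.
Triangular part P₁ = ½K_aγH² = 267.0 at H/3 = 3.400 m; rectangular part P₂ = K_a q H = 70.67 at H/2 = 5.100 m.
ȳ = (P₁·3.400 + P₂·5.100)/(P₁+P₂) = 3.756 m.

3.76 m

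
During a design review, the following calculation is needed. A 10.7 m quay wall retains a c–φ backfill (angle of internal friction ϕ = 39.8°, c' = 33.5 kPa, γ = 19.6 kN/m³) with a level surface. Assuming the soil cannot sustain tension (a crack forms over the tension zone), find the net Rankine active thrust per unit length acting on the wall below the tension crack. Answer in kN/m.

K_a = 0.2194; √K_a = 0.4684.
Tension-crack depth z_c = 2c/(γ√K_a) = 2×33.5/(19.6×0.4684) = 7.297 m.
σ_a at base = K_a γ H − 2c√K_a = 0.2194×19.6×10.7 − 2×33.5×0.4684 = 14.63 kPa.
P_a = ½ × 14.63 × (H − z_c) = 0.5×14.63×3.403 = 24.90 kN/m.

24.9 kN/m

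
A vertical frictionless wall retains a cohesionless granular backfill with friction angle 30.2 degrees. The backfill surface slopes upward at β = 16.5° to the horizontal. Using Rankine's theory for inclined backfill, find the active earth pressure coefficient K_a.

K_a = cos β · (cos β − √(cos²β − cos²φ)) / (cos β + √(cos²β − cos²φ)).
cos β = 0.9588, cos φ = 0.8643, √(cos²β − cos²φ) = 0.4152.
K_a = 0.9588 × (0.9588 − 0.4152)/(0.9588 + 0.4152) = 0.3794.

0.379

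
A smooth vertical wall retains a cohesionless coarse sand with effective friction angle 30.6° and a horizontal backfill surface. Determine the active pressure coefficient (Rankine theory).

K_a = tan²(45° − φ/2) = tan²(29.70°) = 0.3253.

0.325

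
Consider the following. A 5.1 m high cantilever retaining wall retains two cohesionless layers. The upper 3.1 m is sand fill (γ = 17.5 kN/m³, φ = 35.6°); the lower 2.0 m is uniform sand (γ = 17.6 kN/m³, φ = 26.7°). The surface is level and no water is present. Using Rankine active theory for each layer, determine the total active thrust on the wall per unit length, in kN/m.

K_a1 = tan²(45°−35.6°/2) = 0.2641; K_a2 = tan²(45°−26.7°/2) = 0.3800.
Layer 1: σ at base = K_a1 γ₁ h₁ = 14.33 kPa; P₁ = ½×14.33×3.1 = 22.21.
Layer 2: σ_v at top = γ₁h₁ = 54.25; σ_h top = K_a2×54.25 = 20.61; σ_h base = K_a2×(54.25+17.6×2.0) = 33.99.
P₂ = ½(20.61+33.99)×2.0 = 54.60. Total P_a = 22.21+54.60 = 76.81 kN/m.

76.8 kN/m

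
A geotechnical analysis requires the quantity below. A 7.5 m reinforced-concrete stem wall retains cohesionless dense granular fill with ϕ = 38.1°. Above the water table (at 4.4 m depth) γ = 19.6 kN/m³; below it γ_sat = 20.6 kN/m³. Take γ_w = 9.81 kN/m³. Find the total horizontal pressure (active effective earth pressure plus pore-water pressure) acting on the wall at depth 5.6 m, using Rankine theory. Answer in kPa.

K_a = (1 − sin φ)/(1 + sin φ) = 0.2368.
γ' = 20.6 − 9.81 = 10.79 kN/m³.
Effective vertical stress at 5.6 m: σ'_v = 19.6×4.4 + 10.79×1.20 = 99.19 kPa.
σ'_h = K_a σ'_v = 0.2368 × 99.19 = 23.49 kPa; u = γ_w × 1.20 = 11.77 kPa.
Total σ_h = 23.49 + 11.77 = 35.26 kPa.

35.3 kPa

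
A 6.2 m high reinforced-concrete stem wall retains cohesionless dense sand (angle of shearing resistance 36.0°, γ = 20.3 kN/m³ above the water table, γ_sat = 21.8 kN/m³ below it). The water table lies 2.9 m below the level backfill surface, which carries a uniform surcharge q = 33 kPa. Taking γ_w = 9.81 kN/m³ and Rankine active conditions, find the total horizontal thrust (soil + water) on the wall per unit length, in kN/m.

K_a = tan²(45° − φ/2) = 0.2596.
γ' = 21.8 − 9.81 = 11.99 kN/m³. h₂ = H − d_w = 3.3 m.
σ'_h: at surface K_a·q = 8.567; at WT K_a(q+γd_w) = 23.85; at base K_a(q+γd_w+γ'h₂) = 34.12 kPa.
P₁ = ½(8.567+23.85)×2.9 = 47.01; P₂ = ½(23.85+34.12)×3.3 = 95.66; P_w = ½γ_w h₂² = 53.42.
Total = 47.01+95.66+53.42 = 196.1 kN/m.

196 kN/m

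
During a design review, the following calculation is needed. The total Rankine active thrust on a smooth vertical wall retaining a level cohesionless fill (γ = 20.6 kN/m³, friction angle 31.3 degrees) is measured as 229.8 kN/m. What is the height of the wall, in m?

8.40 m

K_a = 0.3162. P_a = ½ K_a γ H² ⇒ H = √(2P_a/(K_a γ)).
H = √(2×229.8/(0.3162×20.6)) = 8.400 m.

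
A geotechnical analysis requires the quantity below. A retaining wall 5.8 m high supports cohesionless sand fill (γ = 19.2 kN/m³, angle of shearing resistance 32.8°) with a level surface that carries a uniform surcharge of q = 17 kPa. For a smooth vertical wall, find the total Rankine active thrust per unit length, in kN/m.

125 kN/m

K_a = tan²(45° − φ/2) = 0.2973.
Soil triangle: ½ K_a γ H² = 0.5×0.2973×19.2×5.8² = 96.00 kN/m.
Surcharge rectangle: K_a q H = 0.2973×17×5.8 = 29.31 kN/m.
Total = 96.00 + 29.31 = 125.3 kN/m.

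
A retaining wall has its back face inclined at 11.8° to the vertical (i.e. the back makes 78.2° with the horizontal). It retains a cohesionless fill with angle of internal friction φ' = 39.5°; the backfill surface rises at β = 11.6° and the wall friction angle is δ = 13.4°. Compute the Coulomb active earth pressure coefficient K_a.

K_a = sin²(α+φ) / [sin²α · sin(α−δ) · (1 + √{sin(φ+δ)sin(φ−β) / (sin(α−δ)sin(α+β))})²].
With α = 78.2°, φ = 39.5°, δ = 13.4°, β = 11.6°: K_a = 0.3353.

0.335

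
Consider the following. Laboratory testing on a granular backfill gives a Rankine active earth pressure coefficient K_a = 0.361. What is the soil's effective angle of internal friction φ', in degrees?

K_a = tan²(45° − φ/2) ⇒ 45° − φ/2 = arctan(√0.361) = 31.00°.
φ = 2(45° − 31.00°) = 28.00°.

28.0°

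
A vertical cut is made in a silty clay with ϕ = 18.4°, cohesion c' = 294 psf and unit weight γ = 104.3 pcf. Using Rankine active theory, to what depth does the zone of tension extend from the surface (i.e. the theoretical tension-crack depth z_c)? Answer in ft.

7.82 ft

K_a = tan²(45° − 18.4°/2) = 0.5202; √K_a = 0.7212.
The active pressure is zero where K_a γ z = 2c√K_a, so z_c = 2c/(γ√K_a) = 2×294/(104.3×0.7212) = 7.817 ft.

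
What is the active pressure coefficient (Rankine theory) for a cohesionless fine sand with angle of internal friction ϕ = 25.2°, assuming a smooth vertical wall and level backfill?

0.403

K_a = (1 − sin φ)/(1 + sin φ) = (1 − sin 25.2°)/(1 + sin 25.2°) = 0.4027.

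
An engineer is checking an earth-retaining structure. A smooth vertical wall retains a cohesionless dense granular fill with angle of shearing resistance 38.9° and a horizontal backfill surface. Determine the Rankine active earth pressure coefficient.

0.229

K_a = (1 − sin φ)/(1 + sin φ) = (1 − sin 38.9°)/(1 + sin 38.9°) = 0.2285.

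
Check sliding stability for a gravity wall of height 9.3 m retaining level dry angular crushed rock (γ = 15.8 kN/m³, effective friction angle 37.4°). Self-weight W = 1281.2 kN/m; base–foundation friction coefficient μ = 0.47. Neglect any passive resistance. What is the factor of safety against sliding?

K_a = tan²(45° − 37.4°/2) = 0.2443.
P_a = ½K_aγH² = 0.5×0.2443×15.8×9.3² = 166.9 kN/m, acting at H/3 = 3.100 m above the base.
FS_sliding = μW / P_a = 0.47×1281.2 / 166.9 = 3.608.

3.61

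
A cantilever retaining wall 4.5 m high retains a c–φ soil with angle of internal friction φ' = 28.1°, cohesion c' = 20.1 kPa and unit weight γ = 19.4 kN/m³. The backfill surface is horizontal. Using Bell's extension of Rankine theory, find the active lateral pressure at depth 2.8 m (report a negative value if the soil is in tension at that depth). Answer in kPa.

-4.57 kPa

K_a = (1 − sin φ)/(1 + sin φ) = 0.3596.
σ_a = K_a γ z − 2c√K_a = 0.3596×19.4×2.8 − 2×20.1×0.5997 = -4.573 kPa.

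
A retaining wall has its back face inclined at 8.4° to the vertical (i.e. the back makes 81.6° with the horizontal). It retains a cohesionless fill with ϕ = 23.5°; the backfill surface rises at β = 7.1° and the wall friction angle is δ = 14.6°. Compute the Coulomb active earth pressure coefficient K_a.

0.502

K_a = sin²(α+φ) / [sin²α · sin(α−δ) · (1 + √{sin(φ+δ)sin(φ−β) / (sin(α−δ)sin(α+β))})²].
With α = 81.6°, φ = 23.5°, δ = 14.6°, β = 7.1°: K_a = 0.5024.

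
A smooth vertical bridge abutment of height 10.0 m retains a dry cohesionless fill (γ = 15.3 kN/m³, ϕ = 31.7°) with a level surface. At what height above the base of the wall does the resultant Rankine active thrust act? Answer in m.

3.33 m

K_a = 0.3111.
The pressure distribution is triangular, so the resultant acts at H/3 above the base = 10.0/3 = 3.333 m.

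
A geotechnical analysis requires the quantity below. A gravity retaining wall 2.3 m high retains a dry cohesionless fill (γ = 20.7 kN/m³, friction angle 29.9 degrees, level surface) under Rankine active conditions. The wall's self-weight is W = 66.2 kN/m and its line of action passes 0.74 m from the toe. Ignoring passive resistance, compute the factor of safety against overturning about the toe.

3.49

K_a = tan²(45° − 29.9°/2) = 0.3347.
P_a = ½K_aγH² = 0.5×0.3347×20.7×2.3² = 18.32 kN/m, acting at H/3 = 0.7667 m above the base.
Overturning moment M_o = P_a × H/3 = 18.32 × 0.7667 = 14.05.
Resisting moment M_r = W × 0.74 = 66.2 × 0.74 = 48.99.
FS_overturning = M_r/M_o = 48.99/14.05 = 3.487.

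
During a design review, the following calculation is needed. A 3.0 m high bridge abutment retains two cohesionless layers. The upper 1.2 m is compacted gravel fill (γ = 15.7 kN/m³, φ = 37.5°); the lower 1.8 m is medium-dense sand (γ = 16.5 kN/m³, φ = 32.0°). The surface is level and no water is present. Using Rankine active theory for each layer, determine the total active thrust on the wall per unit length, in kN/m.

K_a1 = tan²(45°−37.5°/2) = 0.2432; K_a2 = tan²(45°−32.0°/2) = 0.3073.
Layer 1: σ at base = K_a1 γ₁ h₁ = 4.582 kPa; P₁ = ½×4.582×1.2 = 2.749.
Layer 2: σ_v at top = γ₁h₁ = 18.84; σ_h top = K_a2×18.84 = 5.789; σ_h base = K_a2×(18.84+16.5×1.8) = 14.91.
P₂ = ½(5.789+14.91)×1.8 = 18.63. Total P_a = 2.749+18.63 = 21.38 kN/m.

21.4 kN/m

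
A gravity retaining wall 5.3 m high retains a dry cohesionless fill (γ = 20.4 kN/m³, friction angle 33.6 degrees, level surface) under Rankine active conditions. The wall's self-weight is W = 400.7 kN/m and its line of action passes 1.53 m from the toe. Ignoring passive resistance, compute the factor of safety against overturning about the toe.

4.21

K_a = tan²(45° − 33.6°/2) = 0.2875.
P_a = ½K_aγH² = 0.5×0.2875×20.4×5.3² = 82.38 kN/m, acting at H/3 = 1.767 m above the base.
Overturning moment M_o = P_a × H/3 = 82.38 × 1.767 = 145.5.
Resisting moment M_r = W × 1.53 = 400.7 × 1.53 = 613.1.
FS_overturning = M_r/M_o = 613.1/145.5 = 4.213.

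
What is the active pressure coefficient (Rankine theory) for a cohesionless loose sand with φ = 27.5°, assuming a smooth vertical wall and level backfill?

K_a = (1 − sin φ)/(1 + sin φ) = (1 − sin 27.5°)/(1 + sin 27.5°) = 0.3682.

0.368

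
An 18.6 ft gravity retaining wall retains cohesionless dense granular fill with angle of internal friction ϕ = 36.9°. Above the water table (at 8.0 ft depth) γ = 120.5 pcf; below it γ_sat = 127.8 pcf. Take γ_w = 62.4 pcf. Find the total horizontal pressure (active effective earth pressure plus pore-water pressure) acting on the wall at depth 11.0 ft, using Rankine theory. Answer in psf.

K_a = (1 − sin φ)/(1 + sin φ) = 0.2497.
γ' = 127.8 − 62.4 = 65.40 pcf.
Effective vertical stress at 11.0 ft: σ'_v = 120.5×8.0 + 65.40×3.00 = 1160 psf.
σ'_h = K_a σ'_v = 0.2497 × 1160 = 289.7 psf; u = γ_w × 3.00 = 187.2 psf.
Total σ_h = 289.7 + 187.2 = 476.9 psf.

477 psf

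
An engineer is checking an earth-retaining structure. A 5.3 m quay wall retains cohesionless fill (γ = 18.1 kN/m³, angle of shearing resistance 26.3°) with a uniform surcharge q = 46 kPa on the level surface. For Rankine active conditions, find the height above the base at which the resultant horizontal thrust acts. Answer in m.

K_a = 0.3859.
Triangular part P₁ = ½K_aγH² = 98.11 at H/3 = 1.767 m; rectangular part P₂ = K_a q H = 94.09 at H/2 = 2.650 m.
ȳ = (P₁·1.767 + P₂·2.650)/(P₁+P₂) = 2.199 m.

2.20 m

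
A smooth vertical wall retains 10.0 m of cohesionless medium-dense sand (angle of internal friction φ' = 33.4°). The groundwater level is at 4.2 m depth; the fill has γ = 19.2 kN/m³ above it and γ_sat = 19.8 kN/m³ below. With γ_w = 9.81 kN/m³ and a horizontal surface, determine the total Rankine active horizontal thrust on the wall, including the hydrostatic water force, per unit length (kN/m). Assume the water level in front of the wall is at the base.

398 kN/m

K_a = tan²(45° − φ/2) = 0.2899.
γ' = 19.8 − 9.81 = 9.990 kN/m³. Depth below WT = 5.8 m.
σ'_h at WT = K_a γ d_w = 23.38 kPa; at base = 23.38 + K_a γ' × 5.8 = 40.18 kPa.
P₁ (0–4.2 m) = ½×23.38×4.2 = 49.10. P₂ (4.2–10.0 m) = ½(23.38+40.18)×5.8 = 184.3.
P_w = ½ γ_w h₂² = 0.5×9.81×5.8² = 165.0. Total = 49.10+184.3+165.0 = 398.4 kN/m.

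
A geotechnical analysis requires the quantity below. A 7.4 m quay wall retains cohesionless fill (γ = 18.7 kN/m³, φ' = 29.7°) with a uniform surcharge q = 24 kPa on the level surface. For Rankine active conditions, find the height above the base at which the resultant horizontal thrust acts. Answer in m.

2.78 m

K_a = 0.3374.
Triangular part P₁ = ½K_aγH² = 172.7 at H/3 = 2.467 m; rectangular part P₂ = K_a q H = 59.92 at H/2 = 3.700 m.
ȳ = (P₁·2.467 + P₂·3.700)/(P₁+P₂) = 2.784 m.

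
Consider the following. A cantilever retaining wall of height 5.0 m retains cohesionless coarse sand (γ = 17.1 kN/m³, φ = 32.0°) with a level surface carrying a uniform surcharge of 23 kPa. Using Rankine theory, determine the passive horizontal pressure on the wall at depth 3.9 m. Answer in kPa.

K_p = (1 + sin φ)/(1 − sin φ) = 3.255.
σ_v = γz + q = 17.1 × 3.9 + 23 = 89.69 kPa.
σ_h = K_p σ_v = 3.255 × 89.69 = 291.9 kPa.

292 kPa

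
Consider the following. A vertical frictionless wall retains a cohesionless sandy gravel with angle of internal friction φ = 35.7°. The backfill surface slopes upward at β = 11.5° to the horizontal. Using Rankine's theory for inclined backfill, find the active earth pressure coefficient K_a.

K_a = cos β · (cos β − √(cos²β − cos²φ)) / (cos β + √(cos²β − cos²φ)).
cos β = 0.9799, cos φ = 0.8121, √(cos²β − cos²φ) = 0.5484.
K_a = 0.9799 × (0.9799 − 0.5484)/(0.9799 + 0.5484) = 0.2767.

0.277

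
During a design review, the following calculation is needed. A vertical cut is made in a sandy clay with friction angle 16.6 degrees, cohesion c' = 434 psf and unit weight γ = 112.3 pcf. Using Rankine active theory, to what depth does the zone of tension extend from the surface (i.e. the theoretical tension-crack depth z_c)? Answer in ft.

10.4 ft

K_a = tan²(45° − 16.6°/2) = 0.5556; √K_a = 0.7454.
The active pressure is zero where K_a γ z = 2c√K_a, so z_c = 2c/(γ√K_a) = 2×434/(112.3×0.7454) = 10.37 ft.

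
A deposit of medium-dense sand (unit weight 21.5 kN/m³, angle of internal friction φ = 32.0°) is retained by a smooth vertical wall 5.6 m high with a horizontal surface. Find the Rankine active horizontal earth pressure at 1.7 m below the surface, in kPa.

11.2 kPa

K_a = (1 − sin φ)/(1 + sin φ) = 0.3073.
σ_h = K_a γ z = 0.3073 × 21.5 × 1.7 = 11.23 kPa.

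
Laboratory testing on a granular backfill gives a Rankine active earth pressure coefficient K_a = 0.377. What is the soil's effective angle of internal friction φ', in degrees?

K_a = tan²(45° − φ/2) ⇒ 45° − φ/2 = arctan(√0.377) = 31.55°.
φ = 2(45° − 31.55°) = 26.90°.

26.9°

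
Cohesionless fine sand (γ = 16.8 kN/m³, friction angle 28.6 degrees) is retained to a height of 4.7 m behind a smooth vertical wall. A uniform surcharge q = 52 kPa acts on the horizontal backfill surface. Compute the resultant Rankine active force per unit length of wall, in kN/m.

K_a = tan²(45° − φ/2) = 0.3525.
Soil triangle: ½ K_a γ H² = 0.5×0.3525×16.8×4.7² = 65.42 kN/m.
Surcharge rectangle: K_a q H = 0.3525×52×4.7 = 86.16 kN/m.
Total = 65.42 + 86.16 = 151.6 kN/m.

152 kN/m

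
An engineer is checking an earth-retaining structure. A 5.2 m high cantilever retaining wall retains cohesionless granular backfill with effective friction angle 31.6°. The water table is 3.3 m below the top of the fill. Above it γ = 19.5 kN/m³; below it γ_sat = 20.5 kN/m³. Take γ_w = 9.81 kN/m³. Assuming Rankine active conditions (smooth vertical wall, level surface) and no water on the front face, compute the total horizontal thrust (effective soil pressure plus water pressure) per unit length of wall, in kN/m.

95.1 kN/m

K_a = tan²(45° − φ/2) = 0.3123.
γ' = 20.5 − 9.81 = 10.69 kN/m³. Depth below WT = 1.9 m.
σ'_h at WT = K_a γ d_w = 20.10 kPa; at base = 20.10 + K_a γ' × 1.9 = 26.44 kPa.
P₁ (0–3.3 m) = ½×20.10×3.3 = 33.16. P₂ (3.3–5.2 m) = ½(20.10+26.44)×1.9 = 44.22.
P_w = ½ γ_w h₂² = 0.5×9.81×1.9² = 17.71. Total = 33.16+44.22+17.71 = 95.09 kN/m.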